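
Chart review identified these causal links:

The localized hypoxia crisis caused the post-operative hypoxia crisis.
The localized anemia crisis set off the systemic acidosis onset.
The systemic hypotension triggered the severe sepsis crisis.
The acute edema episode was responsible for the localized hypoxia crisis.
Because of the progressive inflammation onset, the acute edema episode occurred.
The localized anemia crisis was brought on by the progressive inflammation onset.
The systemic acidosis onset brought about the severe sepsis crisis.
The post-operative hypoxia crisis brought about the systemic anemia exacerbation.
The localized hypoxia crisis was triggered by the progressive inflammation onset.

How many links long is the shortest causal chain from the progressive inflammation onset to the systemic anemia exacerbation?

3

Shortest chain: the progressive inflammation onset → the localized hypoxia crisis → the post-operative hypoxia crisis → the systemic anemia exacerbation.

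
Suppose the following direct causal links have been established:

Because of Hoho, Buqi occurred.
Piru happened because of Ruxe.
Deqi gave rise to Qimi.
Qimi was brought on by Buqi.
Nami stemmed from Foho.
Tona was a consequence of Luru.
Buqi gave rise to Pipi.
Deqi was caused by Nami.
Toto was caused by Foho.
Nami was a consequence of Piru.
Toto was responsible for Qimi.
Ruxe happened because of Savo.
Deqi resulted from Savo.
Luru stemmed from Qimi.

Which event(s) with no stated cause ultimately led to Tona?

Foho, Hoho, Savo

Tracing upstream from Tona: Tona ← Luru ← Qimi ← Deqi ← Savo.
A separate upstream branch: Tona ← Luru ← Qimi ← Buqi ← Hoho.
A separate upstream branch: Tona ← Luru ← Qimi ← Toto ← Foho.
Each of those chain origins has no stated cause.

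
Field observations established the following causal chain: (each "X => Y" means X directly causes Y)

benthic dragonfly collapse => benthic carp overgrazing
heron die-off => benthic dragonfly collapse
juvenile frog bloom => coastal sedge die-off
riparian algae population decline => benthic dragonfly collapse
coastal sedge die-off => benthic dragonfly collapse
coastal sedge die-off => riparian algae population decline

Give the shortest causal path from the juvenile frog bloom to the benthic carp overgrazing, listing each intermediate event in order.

the juvenile frog bloom → the coastal sedge die-off → the benthic dragonfly collapse → the benthic carp overgrazing

the juvenile frog bloom → the coastal sedge die-off
the coastal sedge die-off → the benthic dragonfly collapse
the benthic dragonfly collapse → the benthic carp overgrazing
Length: 3 steps.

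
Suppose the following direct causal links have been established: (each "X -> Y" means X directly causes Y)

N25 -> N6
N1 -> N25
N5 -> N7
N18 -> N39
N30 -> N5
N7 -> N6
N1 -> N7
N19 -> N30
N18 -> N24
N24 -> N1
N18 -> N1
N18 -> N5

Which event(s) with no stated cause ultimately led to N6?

Tracing upstream from N6: N6 ← N7 ← N1 ← N18.
A separate upstream branch: N6 ← N7 ← N5 ← N30 ← N19.
Each of those chain origins has no stated cause.

N18, N19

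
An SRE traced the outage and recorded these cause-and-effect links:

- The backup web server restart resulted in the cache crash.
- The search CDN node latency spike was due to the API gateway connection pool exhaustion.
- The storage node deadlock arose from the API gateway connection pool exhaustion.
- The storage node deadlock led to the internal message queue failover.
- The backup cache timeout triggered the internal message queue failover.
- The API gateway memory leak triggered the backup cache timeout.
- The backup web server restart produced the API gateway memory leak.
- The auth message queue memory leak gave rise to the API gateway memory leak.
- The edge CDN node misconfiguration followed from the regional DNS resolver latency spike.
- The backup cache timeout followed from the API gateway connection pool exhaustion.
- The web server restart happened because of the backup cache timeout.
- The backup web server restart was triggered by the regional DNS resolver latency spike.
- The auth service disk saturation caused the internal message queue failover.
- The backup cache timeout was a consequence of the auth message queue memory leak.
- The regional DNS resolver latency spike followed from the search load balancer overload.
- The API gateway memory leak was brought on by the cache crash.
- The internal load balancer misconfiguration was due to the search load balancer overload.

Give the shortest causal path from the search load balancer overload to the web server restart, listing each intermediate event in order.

the search load balancer overload → the regional DNS resolver latency spike → the backup web server restart → the API gateway memory leak → the backup cache timeout → the web server restart

the search load balancer overload → the regional DNS resolver latency spike
the regional DNS resolver latency spike → the backup web server restart
the backup web server restart → the API gateway memory leak
the API gateway memory leak → the backup cache timeout
the backup cache timeout → the web server restart
Length: 5 steps.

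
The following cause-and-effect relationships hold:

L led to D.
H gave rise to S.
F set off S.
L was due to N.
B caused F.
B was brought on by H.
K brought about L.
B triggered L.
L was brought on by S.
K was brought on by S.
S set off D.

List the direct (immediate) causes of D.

Upstream contributors include H, B, F, K, N, but only L, S feed directly into D.

L, S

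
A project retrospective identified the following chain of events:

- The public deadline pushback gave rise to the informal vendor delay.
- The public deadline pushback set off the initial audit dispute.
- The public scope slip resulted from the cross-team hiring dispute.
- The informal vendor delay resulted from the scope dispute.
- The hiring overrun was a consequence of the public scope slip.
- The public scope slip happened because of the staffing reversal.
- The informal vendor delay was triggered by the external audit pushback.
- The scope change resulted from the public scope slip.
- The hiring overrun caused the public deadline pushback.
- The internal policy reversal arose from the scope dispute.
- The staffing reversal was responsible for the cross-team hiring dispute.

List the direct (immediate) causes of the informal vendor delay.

the external audit pushback, the public deadline pushback, the scope dispute

Upstream contributors include the staffing reversal, the cross-team hiring dispute, the public scope slip, the hiring overrun, but only the external audit pushback, the public deadline pushback, the scope dispute feed directly into the informal vendor delay.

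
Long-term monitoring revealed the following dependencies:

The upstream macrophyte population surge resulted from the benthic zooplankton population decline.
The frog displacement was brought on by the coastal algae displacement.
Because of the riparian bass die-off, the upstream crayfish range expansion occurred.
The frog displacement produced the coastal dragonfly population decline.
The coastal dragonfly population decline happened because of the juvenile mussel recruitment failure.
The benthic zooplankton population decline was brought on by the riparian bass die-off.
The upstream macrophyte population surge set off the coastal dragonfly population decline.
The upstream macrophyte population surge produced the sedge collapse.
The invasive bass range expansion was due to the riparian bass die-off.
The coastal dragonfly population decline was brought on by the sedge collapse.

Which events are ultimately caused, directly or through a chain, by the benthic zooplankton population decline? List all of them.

Direct effects: the upstream macrophyte population surge.
2 steps out: the sedge collapse, the coastal dragonfly population decline.
Not reachable from it: the riparian bass die-off, the upstream crayfish range expansion, the invasive bass range expansion, the juvenile mussel recruitment failure, the coastal algae displacement, the frog displacement.

the coastal dragonfly population decline, the sedge collapse, the upstream macrophyte population surge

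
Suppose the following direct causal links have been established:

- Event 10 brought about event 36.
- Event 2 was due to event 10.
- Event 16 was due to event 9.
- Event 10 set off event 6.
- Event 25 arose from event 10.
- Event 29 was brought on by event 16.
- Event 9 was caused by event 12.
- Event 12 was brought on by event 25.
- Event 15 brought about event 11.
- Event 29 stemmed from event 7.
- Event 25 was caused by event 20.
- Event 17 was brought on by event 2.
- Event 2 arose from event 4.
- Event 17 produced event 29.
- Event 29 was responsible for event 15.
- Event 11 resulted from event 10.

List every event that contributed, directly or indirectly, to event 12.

event 10, event 20, event 25

Immediate cause of event 12: event 25.
Further upstream: event 10, event 20.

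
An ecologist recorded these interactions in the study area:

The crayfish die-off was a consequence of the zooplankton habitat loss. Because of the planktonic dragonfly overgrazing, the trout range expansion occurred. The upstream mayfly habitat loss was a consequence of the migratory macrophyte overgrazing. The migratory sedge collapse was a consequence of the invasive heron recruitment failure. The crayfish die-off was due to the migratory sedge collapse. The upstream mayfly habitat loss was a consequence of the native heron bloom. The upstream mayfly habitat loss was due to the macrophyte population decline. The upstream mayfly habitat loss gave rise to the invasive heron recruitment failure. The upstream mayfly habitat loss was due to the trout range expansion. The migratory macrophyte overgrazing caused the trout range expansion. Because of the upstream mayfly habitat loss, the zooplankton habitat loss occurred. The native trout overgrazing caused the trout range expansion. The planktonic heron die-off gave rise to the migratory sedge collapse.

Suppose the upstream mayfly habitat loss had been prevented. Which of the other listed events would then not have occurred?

Downstream of the upstream mayfly habitat loss: the invasive heron recruitment failure, the zooplankton habitat loss, the migratory sedge collapse, the crayfish die-off.
Of those, still caused via another path: the migratory sedge collapse, the crayfish die-off.
The remainder have no surviving cause.

the invasive heron recruitment failure, the zooplankton habitat loss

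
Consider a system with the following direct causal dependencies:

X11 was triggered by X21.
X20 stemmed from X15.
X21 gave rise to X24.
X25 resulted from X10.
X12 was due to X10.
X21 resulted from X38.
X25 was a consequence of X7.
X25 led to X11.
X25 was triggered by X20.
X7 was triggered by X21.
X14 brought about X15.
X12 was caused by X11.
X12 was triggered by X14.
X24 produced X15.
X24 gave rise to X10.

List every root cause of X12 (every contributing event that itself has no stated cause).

Tracing upstream from X12: X12 ← X11 ← X21 ← X38.
A separate upstream branch: X12 ← X14.
Each of those chain origins has no stated cause.

X14, X38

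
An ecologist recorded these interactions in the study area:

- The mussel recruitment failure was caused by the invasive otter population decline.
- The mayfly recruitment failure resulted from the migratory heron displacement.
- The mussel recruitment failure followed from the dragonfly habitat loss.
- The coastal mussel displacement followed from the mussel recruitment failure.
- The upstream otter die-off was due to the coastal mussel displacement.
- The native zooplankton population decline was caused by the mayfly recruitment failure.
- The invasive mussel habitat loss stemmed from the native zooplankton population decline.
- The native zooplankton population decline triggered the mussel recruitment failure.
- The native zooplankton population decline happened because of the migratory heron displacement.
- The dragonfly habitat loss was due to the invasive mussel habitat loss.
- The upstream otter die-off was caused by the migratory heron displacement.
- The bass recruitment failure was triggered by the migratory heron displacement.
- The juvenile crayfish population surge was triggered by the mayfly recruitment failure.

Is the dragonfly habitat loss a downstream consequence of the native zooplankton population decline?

Yes

There is a causal chain: the native zooplankton population decline → the invasive mussel habitat loss → the dragonfly habitat loss.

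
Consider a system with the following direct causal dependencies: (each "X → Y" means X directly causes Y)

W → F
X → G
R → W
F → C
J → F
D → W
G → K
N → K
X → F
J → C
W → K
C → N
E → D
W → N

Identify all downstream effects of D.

C, F, K, N, W

Direct effects: W.
2 steps out: F, N, K.
3 steps out: C.
Not reachable from it: R, X, E, G, J.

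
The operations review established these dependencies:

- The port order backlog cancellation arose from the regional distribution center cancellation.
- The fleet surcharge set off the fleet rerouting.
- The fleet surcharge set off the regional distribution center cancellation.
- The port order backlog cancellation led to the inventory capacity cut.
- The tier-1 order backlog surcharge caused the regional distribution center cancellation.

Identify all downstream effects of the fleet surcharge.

Direct effects: the fleet rerouting, the regional distribution center cancellation.
2 steps out: the port order backlog cancellation.
3 steps out: the inventory capacity cut.
Not reachable from it: the tier-1 order backlog surcharge.

the fleet rerouting, the inventory capacity cut, the port order backlog cancellation, the regional distribution center cancellation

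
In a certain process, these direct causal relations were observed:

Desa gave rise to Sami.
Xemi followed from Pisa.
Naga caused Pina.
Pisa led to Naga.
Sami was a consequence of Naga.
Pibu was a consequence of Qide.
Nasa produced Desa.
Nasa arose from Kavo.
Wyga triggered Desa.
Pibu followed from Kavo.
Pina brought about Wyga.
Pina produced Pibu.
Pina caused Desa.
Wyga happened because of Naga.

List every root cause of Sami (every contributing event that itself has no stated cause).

Kavo, Pisa

Tracing upstream from Sami: Sami ← Naga ← Pisa.
A separate upstream branch: Sami ← Desa ← Nasa ← Kavo.
Each of those chain origins has no stated cause.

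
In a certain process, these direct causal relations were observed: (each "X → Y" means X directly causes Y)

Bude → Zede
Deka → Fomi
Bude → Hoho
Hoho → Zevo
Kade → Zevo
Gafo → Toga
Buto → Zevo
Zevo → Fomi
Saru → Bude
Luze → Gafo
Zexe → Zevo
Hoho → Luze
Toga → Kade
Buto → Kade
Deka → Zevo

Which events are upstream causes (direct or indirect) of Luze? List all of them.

Bude, Hoho, Saru

Immediate cause of Luze: Hoho.
Further upstream: Saru, Bude.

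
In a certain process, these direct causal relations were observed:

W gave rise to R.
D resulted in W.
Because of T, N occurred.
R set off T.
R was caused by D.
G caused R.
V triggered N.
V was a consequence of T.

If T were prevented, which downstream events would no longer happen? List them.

Downstream of T: V, N.

N, V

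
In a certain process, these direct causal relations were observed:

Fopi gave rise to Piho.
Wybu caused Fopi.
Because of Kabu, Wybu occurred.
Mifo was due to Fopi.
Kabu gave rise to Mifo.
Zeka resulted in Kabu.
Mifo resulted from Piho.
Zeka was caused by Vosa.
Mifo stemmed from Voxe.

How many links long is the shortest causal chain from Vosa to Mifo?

3

Shortest chain: Vosa → Zeka → Kabu → Mifo.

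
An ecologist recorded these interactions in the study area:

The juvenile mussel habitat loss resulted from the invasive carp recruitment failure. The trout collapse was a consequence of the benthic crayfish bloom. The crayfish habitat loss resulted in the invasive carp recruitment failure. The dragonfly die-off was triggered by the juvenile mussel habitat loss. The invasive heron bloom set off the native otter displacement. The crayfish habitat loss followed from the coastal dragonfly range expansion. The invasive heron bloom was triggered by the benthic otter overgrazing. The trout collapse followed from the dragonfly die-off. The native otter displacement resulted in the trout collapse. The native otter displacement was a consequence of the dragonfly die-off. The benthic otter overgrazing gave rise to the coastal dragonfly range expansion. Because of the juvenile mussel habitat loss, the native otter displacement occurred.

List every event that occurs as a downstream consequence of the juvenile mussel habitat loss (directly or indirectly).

the dragonfly die-off, the native otter displacement, the trout collapse

Direct effects: the dragonfly die-off, the native otter displacement.
2 steps out: the trout collapse.
Not reachable from it: the benthic crayfish bloom, the benthic otter overgrazing, the coastal dragonfly range expansion, the invasive heron bloom, the crayfish habitat loss, the invasive carp recruitment failure.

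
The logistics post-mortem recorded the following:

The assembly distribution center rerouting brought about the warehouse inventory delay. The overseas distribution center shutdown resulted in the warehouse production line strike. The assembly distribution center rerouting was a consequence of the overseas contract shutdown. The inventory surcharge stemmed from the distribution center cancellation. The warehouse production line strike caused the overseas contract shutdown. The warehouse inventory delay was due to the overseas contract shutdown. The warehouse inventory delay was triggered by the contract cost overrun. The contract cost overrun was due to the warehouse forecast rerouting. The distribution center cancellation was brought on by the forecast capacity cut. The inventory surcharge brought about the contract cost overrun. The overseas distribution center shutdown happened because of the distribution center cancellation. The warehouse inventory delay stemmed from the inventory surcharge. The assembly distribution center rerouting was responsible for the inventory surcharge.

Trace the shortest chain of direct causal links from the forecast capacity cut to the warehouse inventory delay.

the forecast capacity cut → the distribution center cancellation
the distribution center cancellation → the inventory surcharge
the inventory surcharge → the warehouse inventory delay
Length: 3 steps.

the forecast capacity cut → the distribution center cancellation → the inventory surcharge → the warehouse inventory delay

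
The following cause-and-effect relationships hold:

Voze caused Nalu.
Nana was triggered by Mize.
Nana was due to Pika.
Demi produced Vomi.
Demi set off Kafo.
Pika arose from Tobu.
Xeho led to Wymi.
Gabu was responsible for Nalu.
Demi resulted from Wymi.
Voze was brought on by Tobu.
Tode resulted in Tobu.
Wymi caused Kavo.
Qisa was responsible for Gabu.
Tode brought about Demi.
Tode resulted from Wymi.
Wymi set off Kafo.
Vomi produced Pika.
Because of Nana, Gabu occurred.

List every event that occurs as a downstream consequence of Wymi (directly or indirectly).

Demi, Gabu, Kafo, Kavo, Nalu, Nana, Pika, Tobu, Tode, Vomi, Voze

Direct effects: Kavo, Tode, Demi, Kafo.
2 steps out: Tobu, Vomi.
3 steps out: Voze, Pika.
4 steps out: Nana, Nalu.
5 steps out: Gabu.
Not reachable from it: Xeho, Mize, Qisa.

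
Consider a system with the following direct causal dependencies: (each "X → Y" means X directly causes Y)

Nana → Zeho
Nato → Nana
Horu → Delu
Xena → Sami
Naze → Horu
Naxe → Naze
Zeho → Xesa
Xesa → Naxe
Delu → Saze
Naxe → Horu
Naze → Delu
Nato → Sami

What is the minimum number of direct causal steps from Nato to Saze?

7

Shortest chain: Nato → Nana → Zeho → Xesa → Naxe → Naze → Delu → Saze.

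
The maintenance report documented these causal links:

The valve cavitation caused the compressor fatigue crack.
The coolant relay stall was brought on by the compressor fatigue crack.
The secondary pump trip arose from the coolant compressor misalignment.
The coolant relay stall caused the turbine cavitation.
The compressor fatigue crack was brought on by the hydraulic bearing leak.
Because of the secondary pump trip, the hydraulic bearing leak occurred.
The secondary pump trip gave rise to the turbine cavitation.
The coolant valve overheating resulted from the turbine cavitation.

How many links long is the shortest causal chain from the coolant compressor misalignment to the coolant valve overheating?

Shortest chain: the coolant compressor misalignment → the secondary pump trip → the turbine cavitation → the coolant valve overheating.

3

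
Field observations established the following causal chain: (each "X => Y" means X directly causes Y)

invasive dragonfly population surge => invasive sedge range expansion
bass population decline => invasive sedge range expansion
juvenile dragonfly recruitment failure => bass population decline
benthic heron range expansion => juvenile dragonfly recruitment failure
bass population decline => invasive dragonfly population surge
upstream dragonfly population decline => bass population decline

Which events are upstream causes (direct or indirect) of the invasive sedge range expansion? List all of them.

Immediate causes of the invasive sedge range expansion: the bass population decline, the invasive dragonfly population surge.
Further upstream: the benthic heron range expansion, the juvenile dragonfly recruitment failure, the upstream dragonfly population decline.

the bass population decline, the benthic heron range expansion, the invasive dragonfly population surge, the juvenile dragonfly recruitment failure, the upstream dragonfly population decline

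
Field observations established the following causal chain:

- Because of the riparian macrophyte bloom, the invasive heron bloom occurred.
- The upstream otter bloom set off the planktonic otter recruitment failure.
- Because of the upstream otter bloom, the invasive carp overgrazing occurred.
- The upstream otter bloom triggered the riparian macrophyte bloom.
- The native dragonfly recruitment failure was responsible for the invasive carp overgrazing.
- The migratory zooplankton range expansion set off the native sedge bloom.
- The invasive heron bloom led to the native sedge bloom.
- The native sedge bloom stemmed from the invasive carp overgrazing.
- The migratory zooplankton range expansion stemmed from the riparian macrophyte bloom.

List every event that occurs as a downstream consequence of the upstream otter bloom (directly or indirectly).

Direct effects: the planktonic otter recruitment failure, the riparian macrophyte bloom, the invasive carp overgrazing.
2 steps out: the invasive heron bloom, the migratory zooplankton range expansion, the native sedge bloom.
Not reachable from it: the native dragonfly recruitment failure.

the invasive carp overgrazing, the invasive heron bloom, the migratory zooplankton range expansion, the native sedge bloom, the planktonic otter recruitment failure, the riparian macrophyte bloom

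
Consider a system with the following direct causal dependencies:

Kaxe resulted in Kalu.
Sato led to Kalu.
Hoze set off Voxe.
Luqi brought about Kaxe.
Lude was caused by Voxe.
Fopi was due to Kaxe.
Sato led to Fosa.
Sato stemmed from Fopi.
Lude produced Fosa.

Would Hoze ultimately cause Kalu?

No

Hoze leads to Voxe, Lude, Fosa; Kalu is not among them.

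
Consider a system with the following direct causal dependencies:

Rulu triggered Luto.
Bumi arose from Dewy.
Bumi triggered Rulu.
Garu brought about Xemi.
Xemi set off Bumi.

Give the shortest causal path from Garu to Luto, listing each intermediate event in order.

Garu → Xemi → Bumi → Rulu → Luto

Garu → Xemi
Xemi → Bumi
Bumi → Rulu
Rulu → Luto
Length: 4 steps.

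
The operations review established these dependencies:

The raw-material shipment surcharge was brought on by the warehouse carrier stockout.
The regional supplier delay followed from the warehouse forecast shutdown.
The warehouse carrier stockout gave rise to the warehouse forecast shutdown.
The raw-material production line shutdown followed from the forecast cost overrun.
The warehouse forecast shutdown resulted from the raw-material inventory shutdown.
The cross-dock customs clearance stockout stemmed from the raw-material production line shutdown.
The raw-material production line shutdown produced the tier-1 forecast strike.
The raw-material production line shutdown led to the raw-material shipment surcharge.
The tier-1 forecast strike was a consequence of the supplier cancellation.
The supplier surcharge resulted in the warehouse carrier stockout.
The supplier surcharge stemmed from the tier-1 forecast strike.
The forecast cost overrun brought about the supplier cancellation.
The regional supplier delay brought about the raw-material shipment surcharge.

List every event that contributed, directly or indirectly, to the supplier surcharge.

the forecast cost overrun, the raw-material production line shutdown, the supplier cancellation, the tier-1 forecast strike

Immediate cause of the supplier surcharge: the tier-1 forecast strike.
Further upstream: the forecast cost overrun, the supplier cancellation, the raw-material production line shutdown.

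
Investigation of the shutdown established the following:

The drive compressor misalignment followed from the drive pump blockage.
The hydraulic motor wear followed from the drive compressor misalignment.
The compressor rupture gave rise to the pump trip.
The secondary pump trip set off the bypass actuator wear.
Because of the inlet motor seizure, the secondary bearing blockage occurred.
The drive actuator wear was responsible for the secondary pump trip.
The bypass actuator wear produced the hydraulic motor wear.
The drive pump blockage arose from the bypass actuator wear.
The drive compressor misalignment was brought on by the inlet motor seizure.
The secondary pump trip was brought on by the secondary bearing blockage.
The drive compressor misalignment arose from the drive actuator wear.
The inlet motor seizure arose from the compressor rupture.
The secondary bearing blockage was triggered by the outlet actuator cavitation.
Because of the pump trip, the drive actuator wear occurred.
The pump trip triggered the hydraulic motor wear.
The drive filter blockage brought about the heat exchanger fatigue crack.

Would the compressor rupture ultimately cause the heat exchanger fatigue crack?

No

The compressor rupture leads to the inlet motor seizure, the pump trip, the secondary bearing blockage, the drive actuator wear, the secondary pump trip, the bypass actuator wear, the drive pump blockage, the drive compressor misalignment, the hydraulic motor wear; the heat exchanger fatigue crack is not among them.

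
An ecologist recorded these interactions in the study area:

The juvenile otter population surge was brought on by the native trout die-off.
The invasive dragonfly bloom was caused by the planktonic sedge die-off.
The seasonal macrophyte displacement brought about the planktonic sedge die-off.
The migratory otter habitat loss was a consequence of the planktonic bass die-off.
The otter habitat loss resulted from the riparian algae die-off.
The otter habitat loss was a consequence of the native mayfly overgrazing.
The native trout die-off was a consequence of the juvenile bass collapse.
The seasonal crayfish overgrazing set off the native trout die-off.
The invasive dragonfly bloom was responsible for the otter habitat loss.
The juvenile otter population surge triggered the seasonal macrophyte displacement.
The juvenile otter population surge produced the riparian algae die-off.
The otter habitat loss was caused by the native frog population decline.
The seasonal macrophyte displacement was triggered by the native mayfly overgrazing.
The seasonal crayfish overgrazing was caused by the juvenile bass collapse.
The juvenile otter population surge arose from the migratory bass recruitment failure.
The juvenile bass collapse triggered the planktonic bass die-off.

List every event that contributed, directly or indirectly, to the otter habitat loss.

Immediate causes of the otter habitat loss: the native frog population decline, the native mayfly overgrazing, the riparian algae die-off, the invasive dragonfly bloom.
Further upstream: the juvenile bass collapse, the seasonal crayfish overgrazing, the migratory bass recruitment failure, the native trout die-off, the juvenile otter population surge, the seasonal macrophyte displacement, the planktonic sedge die-off.

the invasive dragonfly bloom, the juvenile bass collapse, the juvenile otter population surge, the migratory bass recruitment failure, the native frog population decline, the native mayfly overgrazing, the native trout die-off, the planktonic sedge die-off, the riparian algae die-off, the seasonal crayfish overgrazing, the seasonal macrophyte displacement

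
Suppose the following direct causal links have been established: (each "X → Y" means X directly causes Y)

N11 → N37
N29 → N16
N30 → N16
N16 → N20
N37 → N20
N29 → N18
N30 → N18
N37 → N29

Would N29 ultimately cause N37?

No

N29 leads to N18, N16, N20; N37 is not among them.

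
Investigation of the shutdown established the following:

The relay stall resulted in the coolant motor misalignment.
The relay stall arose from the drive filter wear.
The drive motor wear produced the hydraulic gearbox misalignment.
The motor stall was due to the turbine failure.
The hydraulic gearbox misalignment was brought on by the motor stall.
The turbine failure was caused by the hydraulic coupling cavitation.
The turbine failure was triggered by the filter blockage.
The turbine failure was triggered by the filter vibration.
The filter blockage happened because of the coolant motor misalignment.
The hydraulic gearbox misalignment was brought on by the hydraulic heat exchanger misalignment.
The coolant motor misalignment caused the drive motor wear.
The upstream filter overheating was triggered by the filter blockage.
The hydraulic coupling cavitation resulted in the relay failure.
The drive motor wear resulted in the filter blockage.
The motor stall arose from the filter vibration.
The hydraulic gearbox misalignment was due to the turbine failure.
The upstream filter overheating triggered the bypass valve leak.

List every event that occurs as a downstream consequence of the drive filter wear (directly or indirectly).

Direct effects: the relay stall.
2 steps out: the coolant motor misalignment.
3 steps out: the drive motor wear, the filter blockage.
4 steps out: the upstream filter overheating, the turbine failure, the hydraulic gearbox misalignment.
5 steps out: the motor stall, the bypass valve leak.
Not reachable from it: the hydraulic coupling cavitation, the hydraulic heat exchanger misalignment, the filter vibration, the relay failure.

the bypass valve leak, the coolant motor misalignment, the drive motor wear, the filter blockage, the hydraulic gearbox misalignment, the motor stall, the relay stall, the turbine failure, the upstream filter overheating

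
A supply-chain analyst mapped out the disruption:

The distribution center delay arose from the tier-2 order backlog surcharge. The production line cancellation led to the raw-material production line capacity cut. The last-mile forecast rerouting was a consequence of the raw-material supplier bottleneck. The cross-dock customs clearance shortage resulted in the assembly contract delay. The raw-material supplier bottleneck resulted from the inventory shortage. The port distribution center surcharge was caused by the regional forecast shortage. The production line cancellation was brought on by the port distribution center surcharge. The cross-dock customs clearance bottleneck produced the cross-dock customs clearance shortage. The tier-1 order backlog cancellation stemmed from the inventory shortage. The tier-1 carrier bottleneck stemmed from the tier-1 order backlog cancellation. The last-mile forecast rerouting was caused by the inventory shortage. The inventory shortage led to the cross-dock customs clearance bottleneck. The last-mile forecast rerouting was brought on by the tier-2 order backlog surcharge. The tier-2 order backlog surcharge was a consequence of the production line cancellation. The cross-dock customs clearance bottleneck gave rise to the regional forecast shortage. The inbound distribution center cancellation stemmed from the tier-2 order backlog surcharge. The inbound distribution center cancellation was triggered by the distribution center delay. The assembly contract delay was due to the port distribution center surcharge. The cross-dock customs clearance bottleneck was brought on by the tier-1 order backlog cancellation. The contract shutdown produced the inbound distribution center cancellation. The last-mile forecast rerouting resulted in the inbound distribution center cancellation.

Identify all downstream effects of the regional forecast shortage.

Direct effects: the port distribution center surcharge.
2 steps out: the production line cancellation, the assembly contract delay.
3 steps out: the tier-2 order backlog surcharge, the raw-material production line capacity cut.
4 steps out: the distribution center delay, the last-mile forecast rerouting, the inbound distribution center cancellation.
Not reachable from it: the inventory shortage, the tier-1 order backlog cancellation, the cross-dock customs clearance bottleneck, the raw-material supplier bottleneck, the tier-1 carrier bottleneck, the cross-dock customs clearance shortage, the contract shutdown.

the assembly contract delay, the distribution center delay, the inbound distribution center cancellation, the last-mile forecast rerouting, the port distribution center surcharge, the production line cancellation, the raw-material production line capacity cut, the tier-2 order backlog surcharge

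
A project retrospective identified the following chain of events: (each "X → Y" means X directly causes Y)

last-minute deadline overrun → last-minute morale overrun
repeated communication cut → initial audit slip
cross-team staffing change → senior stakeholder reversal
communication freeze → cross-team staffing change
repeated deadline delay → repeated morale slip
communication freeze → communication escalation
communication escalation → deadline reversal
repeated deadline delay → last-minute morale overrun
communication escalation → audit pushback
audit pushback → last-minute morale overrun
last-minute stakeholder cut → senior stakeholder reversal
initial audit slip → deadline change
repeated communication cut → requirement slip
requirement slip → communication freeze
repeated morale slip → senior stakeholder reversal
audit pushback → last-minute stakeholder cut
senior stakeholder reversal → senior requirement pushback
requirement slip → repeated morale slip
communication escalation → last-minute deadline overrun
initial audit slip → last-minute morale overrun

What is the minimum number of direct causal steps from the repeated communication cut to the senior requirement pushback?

Shortest chain: the repeated communication cut → the requirement slip → the repeated morale slip → the senior stakeholder reversal → the senior requirement pushback.

4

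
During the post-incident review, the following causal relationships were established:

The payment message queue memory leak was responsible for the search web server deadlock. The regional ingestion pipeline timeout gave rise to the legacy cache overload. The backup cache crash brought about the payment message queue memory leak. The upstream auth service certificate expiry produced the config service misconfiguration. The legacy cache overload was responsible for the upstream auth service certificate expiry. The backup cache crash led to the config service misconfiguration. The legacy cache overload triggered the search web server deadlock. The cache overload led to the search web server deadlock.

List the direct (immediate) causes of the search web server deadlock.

Upstream contributors include the backup cache crash, the regional ingestion pipeline timeout, but only the cache overload, the legacy cache overload, the payment message queue memory leak feed directly into the search web server deadlock.

the cache overload, the legacy cache overload, the payment message queue memory leak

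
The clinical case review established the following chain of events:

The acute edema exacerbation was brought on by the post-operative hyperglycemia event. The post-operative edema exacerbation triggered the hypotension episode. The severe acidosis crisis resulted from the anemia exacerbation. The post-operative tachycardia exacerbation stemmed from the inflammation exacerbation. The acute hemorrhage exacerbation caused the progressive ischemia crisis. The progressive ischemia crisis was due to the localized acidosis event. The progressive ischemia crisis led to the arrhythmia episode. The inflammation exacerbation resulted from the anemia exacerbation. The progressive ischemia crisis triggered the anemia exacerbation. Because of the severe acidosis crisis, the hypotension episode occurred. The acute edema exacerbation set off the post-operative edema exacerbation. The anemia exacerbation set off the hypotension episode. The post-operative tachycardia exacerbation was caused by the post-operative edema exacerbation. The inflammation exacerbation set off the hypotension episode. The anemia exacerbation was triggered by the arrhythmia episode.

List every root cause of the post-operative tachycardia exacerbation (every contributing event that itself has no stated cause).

the acute hemorrhage exacerbation, the localized acidosis event, the post-operative hyperglycemia event

Tracing upstream from the post-operative tachycardia exacerbation: the post-operative tachycardia exacerbation ← the inflammation exacerbation ← the anemia exacerbation ← the progressive ischemia crisis ← the localized acidosis event.
A separate upstream branch: the post-operative tachycardia exacerbation ← the inflammation exacerbation ← the anemia exacerbation ← the progressive ischemia crisis ← the acute hemorrhage exacerbation.
A separate upstream branch: the post-operative tachycardia exacerbation ← the post-operative edema exacerbation ← the acute edema exacerbation ← the post-operative hyperglycemia event.
Each of those chain origins has no stated cause.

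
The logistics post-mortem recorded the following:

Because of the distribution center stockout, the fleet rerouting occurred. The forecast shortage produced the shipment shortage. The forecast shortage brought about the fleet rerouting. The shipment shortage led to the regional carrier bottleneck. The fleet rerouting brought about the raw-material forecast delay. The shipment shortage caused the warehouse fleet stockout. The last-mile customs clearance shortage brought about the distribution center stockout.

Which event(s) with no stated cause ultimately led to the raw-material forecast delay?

the forecast shortage, the last-mile customs clearance shortage

Tracing upstream from the raw-material forecast delay: the raw-material forecast delay ← the fleet rerouting ← the distribution center stockout ← the last-mile customs clearance shortage.
A separate upstream branch: the raw-material forecast delay ← the fleet rerouting ← the forecast shortage.
Each of those chain origins has no stated cause.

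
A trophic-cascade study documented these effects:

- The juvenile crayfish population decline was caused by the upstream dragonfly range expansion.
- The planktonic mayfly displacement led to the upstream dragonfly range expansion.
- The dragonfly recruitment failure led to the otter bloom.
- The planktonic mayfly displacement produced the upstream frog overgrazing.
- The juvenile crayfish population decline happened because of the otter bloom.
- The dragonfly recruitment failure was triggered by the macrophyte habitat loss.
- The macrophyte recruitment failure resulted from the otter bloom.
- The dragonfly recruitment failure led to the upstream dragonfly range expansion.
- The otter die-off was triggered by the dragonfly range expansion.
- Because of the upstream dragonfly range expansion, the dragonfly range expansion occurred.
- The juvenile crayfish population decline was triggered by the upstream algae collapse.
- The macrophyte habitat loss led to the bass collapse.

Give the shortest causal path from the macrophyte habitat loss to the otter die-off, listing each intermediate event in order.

the macrophyte habitat loss → the dragonfly recruitment failure
the dragonfly recruitment failure → the upstream dragonfly range expansion
the upstream dragonfly range expansion → the dragonfly range expansion
the dragonfly range expansion → the otter die-off
Length: 4 steps.

the macrophyte habitat loss → the dragonfly recruitment failure → the upstream dragonfly range expansion → the dragonfly range expansion → the otter die-off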